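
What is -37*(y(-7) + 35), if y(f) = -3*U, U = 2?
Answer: -1073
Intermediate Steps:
y(f) = -6 (y(f) = -3*2 = -6)
-37*(y(-7) + 35) = -37*(-6 + 35) = -37*29 = -1073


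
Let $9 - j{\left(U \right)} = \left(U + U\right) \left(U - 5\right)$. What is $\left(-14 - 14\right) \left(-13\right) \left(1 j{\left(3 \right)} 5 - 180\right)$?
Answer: $-27300$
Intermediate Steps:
$j{\left(U \right)} = 9 - 2 U \left(-5 + U\right)$ ($j{\left(U \right)} = 9 - \left(U + U\right) \left(U - 5\right) = 9 - 2 U \left(-5 + U\right)$)
$\left(-14 - 14\right) \left(-13\right) \left(1 j{\left(3 \right)} 5 - 180\right) = \left(-14 - 14\right) \left(-13\right) \left(1 \left(9 - 2 \cdot 3^{2} + 10 \cdot 3\right) 5 - 180\right) = \left(-28\right) \left(-13\right) \left(1 \left(9 - 18 + 30\right) 5 - 180\right) = 364 \left(1 \left(9 - 18 + 30\right) 5 - 180\right) = 364 \left(1 \cdot 21 \cdot 5 - 180\right) = 364 \left(21 \cdot 5 - 180\right) = 364 \left(105 - 180\right) = 364 \left(-75\right) = -27300$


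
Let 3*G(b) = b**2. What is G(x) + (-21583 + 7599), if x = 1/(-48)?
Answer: -96657407/6912 ≈ -13984.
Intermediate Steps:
x = -1/48 ≈ -0.020833
G(b) = b**2/3
G(x) + (-21583 + 7599) = (-1/48)**2/3 + (-21583 + 7599) = (1/3)*(1/2304) - 13984 = 1/6912 - 13984 = -96657407/6912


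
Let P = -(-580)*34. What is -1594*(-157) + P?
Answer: 269978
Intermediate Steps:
P = 19720 (P = -29*(-680) = 19720)
-1594*(-157) + P = -1594*(-157) + 19720 = 250258 + 19720 = 269978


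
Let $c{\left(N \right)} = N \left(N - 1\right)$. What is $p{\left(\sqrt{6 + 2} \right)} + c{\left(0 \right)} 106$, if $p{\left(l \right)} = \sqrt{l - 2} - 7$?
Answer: $-7 + \sqrt{-2 + 2 \sqrt{2}} \approx -6.0898$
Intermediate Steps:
$p{\left(l \right)} = -7 + \sqrt{-2 + l}$ ($p{\left(l \right)} = \sqrt{-2 + l} - 7 = -7 + \sqrt{-2 + l}$)
$c{\left(N \right)} = N \left(-1 + N\right)$
$p{\left(\sqrt{6 + 2} \right)} + c{\left(0 \right)} 106 = \left(-7 + \sqrt{-2 + \sqrt{6 + 2}}\right) + 0 \left(-1 + 0\right) 106 = \left(-7 + \sqrt{-2 + \sqrt{8}}\right) + 0 \left(-1\right) 106 = \left(-7 + \sqrt{-2 + 2 \sqrt{2}}\right) + 0 \cdot 106 = \left(-7 + \sqrt{-2 + 2 \sqrt{2}}\right) + 0 = -7 + \sqrt{-2 + 2 \sqrt{2}}$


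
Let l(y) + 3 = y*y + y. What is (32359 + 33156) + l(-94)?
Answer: 74254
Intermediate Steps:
l(y) = -3 + y + y² (l(y) = -3 + (y*y + y) = -3 + (y² + y) = -3 + (y + y²) = -3 + y + y²)
(32359 + 33156) + l(-94) = (32359 + 33156) + (-3 - 94 + (-94)²) = 65515 + (-3 - 94 + 8836) = 65515 + 8739 = 74254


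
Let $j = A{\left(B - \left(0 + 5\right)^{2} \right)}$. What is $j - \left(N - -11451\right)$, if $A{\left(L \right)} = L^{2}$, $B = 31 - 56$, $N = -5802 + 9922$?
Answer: $-13071$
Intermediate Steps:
$N = 4120$
$B = -25$
$j = 2500$ ($j = \left(-25 - \left(0 + 5\right)^{2}\right)^{2} = \left(-25 - 5^{2}\right)^{2} = \left(-25 - 25\right)^{2} = \left(-50\right)^{2} = 2500$)
$j - \left(N - -11451\right) = 2500 - \left(4120 - -11451\right) = 2500 - \left(4120 + 11451\right) = 2500 - 15571 = -13071$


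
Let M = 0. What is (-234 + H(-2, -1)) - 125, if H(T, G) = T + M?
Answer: -361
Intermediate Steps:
H(T, G) = T (H(T, G) = T + 0 = T)
(-234 + H(-2, -1)) - 125 = (-234 - 2) - 125 = -236 - 125 = -361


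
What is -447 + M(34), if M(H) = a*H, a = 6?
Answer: -243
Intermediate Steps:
M(H) = 6*H
-447 + M(34) = -447 + 6*34 = -447 + 204 = -243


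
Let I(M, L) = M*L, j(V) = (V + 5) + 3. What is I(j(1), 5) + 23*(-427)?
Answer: -9776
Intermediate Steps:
j(V) = 8 + V (j(V) = (5 + V) + 3 = 8 + V)
I(M, L) = L*M
I(j(1), 5) + 23*(-427) = 5*(8 + 1) + 23*(-427) = 5*9 - 9821 = 45 - 9821 = -9776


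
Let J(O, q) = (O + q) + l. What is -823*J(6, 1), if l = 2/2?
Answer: -6584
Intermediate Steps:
l = 1 (l = 2*(1/2) = 1)
J(O, q) = 1 + O + q (J(O, q) = (O + q) + 1 = 1 + O + q)
-823*J(6, 1) = -823*(1 + 6 + 1) = -823*8 = -6584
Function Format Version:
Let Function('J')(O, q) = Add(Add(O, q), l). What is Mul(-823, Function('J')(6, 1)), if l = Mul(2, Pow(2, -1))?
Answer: -6584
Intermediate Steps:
l = 1 (l = Mul(2, Rational(1, 2)) = 1)
Function('J')(O, q) = Add(1, O, q) (Function('J')(O, q) = Add(Add(O, q), 1) = Add(1, O, q))
Mul(-823, Function('J')(6, 1)) = Mul(-823, Add(1, 6, 1)) = Mul(-823, 8) = -6584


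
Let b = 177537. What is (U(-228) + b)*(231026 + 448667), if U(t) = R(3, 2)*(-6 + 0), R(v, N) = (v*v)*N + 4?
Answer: 120580936665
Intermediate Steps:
R(v, N) = 4 + N*v² (R(v, N) = v²*N + 4 = N*v² + 4 = 4 + N*v²)
U(t) = -132 (U(t) = (4 + 2*3²)*(-6 + 0) = (4 + 2*9)*(-6) = (4 + 18)*(-6) = 22*(-6) = -132)
(U(-228) + b)*(231026 + 448667) = (-132 + 177537)*(231026 + 448667) = 177405*679693 = 120580936665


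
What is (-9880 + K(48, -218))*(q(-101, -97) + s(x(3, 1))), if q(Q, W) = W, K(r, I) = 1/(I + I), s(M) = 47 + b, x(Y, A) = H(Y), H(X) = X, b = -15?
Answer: 279999265/436 ≈ 6.4220e+5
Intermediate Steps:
x(Y, A) = Y
s(M) = 32 (s(M) = 47 - 15 = 32)
K(r, I) = 1/(2*I)
(-9880 + K(48, -218))*(q(-101, -97) + s(x(3, 1))) = (-9880 + (½)/(-218))*(-97 + 32) = (-9880 + (½)*(-1/218))*(-65) = (-9880 - 1/436)*(-65) = -4307681/436*(-65) = 279999265/436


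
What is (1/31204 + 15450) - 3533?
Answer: 371858069/31204 ≈ 11917.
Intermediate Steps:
(1/31204 + 15450) - 3533 = 482101801/31204 - 3533 = 371858069/31204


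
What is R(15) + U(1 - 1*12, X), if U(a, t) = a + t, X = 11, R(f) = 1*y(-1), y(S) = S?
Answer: -1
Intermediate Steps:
R(f) = -1 (R(f) = 1*(-1) = -1)
R(15) + U(1 - 1*12, X) = -1 + ((1 - 1*12) + 11) = -1 + ((1 - 12) + 11) = -1 + (-11 + 11) = -1 + 0 = -1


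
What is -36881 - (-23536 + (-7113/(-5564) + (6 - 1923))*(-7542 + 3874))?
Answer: -9792934670/1391 ≈ -7.0402e+6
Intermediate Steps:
-36881 - (-23536 + (-7113/(-5564) + (6 - 1923))*(-7542 + 3874)) = -36881 - (-23536 + (-7113*(-1/5564) - 1917)*(-3668)) = -36881 - (-23536 + (7113/5564 - 1917)*(-3668)) = -36881 - (-23536 - 10659075/5564*(-3668)) = -36881 - (-23536 + 9774371775/1391) = -36881 - 1*9741633199/1391 = -36881 - 9741633199/1391 = -9792934670/1391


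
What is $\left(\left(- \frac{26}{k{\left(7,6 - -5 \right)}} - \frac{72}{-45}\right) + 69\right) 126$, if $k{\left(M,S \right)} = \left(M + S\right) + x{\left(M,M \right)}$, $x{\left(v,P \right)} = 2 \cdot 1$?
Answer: $\frac{43659}{5} \approx 8731.8$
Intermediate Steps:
$x{\left(v,P \right)} = 2$
$k{\left(M,S \right)} = 2 + M + S$ ($k{\left(M,S \right)} = \left(M + S\right) + 2 = 2 + M + S$)
$\left(\left(- \frac{26}{k{\left(7,6 - -5 \right)}} - \frac{72}{-45}\right) + 69\right) 126 = \left(\left(- \frac{26}{2 + 7 + \left(6 - -5\right)} - \frac{72}{-45}\right) + 69\right) 126 = \left(\left(- \frac{26}{2 + 7 + \left(6 + 5\right)} - - \frac{8}{5}\right) + 69\right) 126 = \left(\left(- \frac{26}{2 + 7 + 11} + \frac{8}{5}\right) + 69\right) 126 = \left(\left(- \frac{26}{20} + \frac{8}{5}\right) + 69\right) 126 = \left(\left(\left(-26\right) \frac{1}{20} + \frac{8}{5}\right) + 69\right) 126 = \left(\left(- \frac{13}{10} + \frac{8}{5}\right) + 69\right) 126 = \left(\frac{3}{10} + 69\right) 126 = \frac{693}{10} \cdot 126 = \frac{43659}{5}$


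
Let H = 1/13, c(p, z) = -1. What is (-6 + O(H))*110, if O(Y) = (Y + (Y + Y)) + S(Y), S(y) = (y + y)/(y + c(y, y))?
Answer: -25465/39 ≈ -652.95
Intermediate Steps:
H = 1/13 (H = 1*(1/13) = 1/13 ≈ 0.076923)
S(y) = 2*y/(-1 + y) (S(y) = (y + y)/(y - 1) = (2*y)/(-1 + y) = 2*y/(-1 + y))
O(Y) = 3*Y + 2*Y/(-1 + Y) (O(Y) = (Y + (Y + Y)) + 2*Y/(-1 + Y) = (Y + 2*Y) + 2*Y/(-1 + Y) = 3*Y + 2*Y/(-1 + Y))
(-6 + O(H))*110 = (-6 + (-1 + 3*(1/13))/(13*(-1 + 1/13)))*110 = (-6 + (-1 + 3/13)/(13*(-12/13)))*110 = (-6 + (1/13)*(-13/12)*(-10/13))*110 = (-6 + 5/78)*110 = -463/78*110 = -25465/39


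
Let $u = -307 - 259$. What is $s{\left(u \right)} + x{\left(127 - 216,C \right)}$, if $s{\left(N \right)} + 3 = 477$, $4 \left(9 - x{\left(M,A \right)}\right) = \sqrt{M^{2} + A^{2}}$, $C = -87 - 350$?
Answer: $483 - \frac{\sqrt{198890}}{4} \approx 371.51$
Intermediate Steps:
$C = -437$ ($C = -87 - 350 = -437$)
$u = -566$
$x{\left(M,A \right)} = 9 - \frac{\sqrt{A^{2} + M^{2}}}{4}$ ($x{\left(M,A \right)} = 9 - \frac{\sqrt{M^{2} + A^{2}}}{4} = 9 - \frac{\sqrt{A^{2} + M^{2}}}{4}$)
$s{\left(N \right)} = 474$ ($s{\left(N \right)} = -3 + 477 = 474$)
$s{\left(u \right)} + x{\left(127 - 216,C \right)} = 474 + \left(9 - \frac{\sqrt{\left(-437\right)^{2} + \left(127 - 216\right)^{2}}}{4}\right) = 474 + \left(9 - \frac{\sqrt{190969 + \left(127 - 216\right)^{2}}}{4}\right) = 474 + \left(9 - \frac{\sqrt{190969 + \left(-89\right)^{2}}}{4}\right) = 474 + \left(9 - \frac{\sqrt{190969 + 7921}}{4}\right) = 474 + \left(9 - \frac{\sqrt{198890}}{4}\right) = 483 - \frac{\sqrt{198890}}{4}$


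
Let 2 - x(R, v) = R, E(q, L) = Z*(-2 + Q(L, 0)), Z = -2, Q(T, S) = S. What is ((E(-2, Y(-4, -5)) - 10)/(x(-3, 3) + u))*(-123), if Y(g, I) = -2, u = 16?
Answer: 246/7 ≈ 35.143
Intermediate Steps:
E(q, L) = 4 (E(q, L) = -2*(-2 + 0) = -2*(-2) = 4)
x(R, v) = 2 - R
((E(-2, Y(-4, -5)) - 10)/(x(-3, 3) + u))*(-123) = ((4 - 10)/((2 - 1*(-3)) + 16))*(-123) = -6/((2 + 3) + 16)*(-123) = -6/(5 + 16)*(-123) = -6/21*(-123) = -6*1/21*(-123) = -2/7*(-123) = 246/7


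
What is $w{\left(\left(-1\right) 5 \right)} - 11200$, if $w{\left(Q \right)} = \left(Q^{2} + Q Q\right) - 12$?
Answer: $-11162$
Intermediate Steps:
$w{\left(Q \right)} = -12 + 2 Q^{2}$ ($w{\left(Q \right)} = \left(Q^{2} + Q^{2}\right) - 12 = 2 Q^{2} - 12 = -12 + 2 Q^{2}$)
$w{\left(\left(-1\right) 5 \right)} - 11200 = \left(-12 + 2 \left(\left(-1\right) 5\right)^{2}\right) - 11200 = \left(-12 + 2 \left(-5\right)^{2}\right) - 11200 = \left(-12 + 2 \cdot 25\right) - 11200 = \left(-12 + 50\right) - 11200 = 38 - 11200 = -11162$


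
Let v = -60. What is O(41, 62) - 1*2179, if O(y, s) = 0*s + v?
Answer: -2239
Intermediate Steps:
O(y, s) = -60 (O(y, s) = 0*s - 60 = 0 - 60 = -60)
O(41, 62) - 1*2179 = -60 - 1*2179 = -60 - 2179 = -2239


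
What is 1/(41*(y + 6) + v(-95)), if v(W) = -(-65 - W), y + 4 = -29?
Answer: -1/1137 ≈ -0.00087951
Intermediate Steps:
y = -33 (y = -4 - 29 = -33)
v(W) = 65 + W
1/(41*(y + 6) + v(-95)) = 1/(41*(-33 + 6) + (65 - 95)) = 1/(41*(-27) - 30) = 1/(-1107 - 30) = 1/(-1137) = -1/1137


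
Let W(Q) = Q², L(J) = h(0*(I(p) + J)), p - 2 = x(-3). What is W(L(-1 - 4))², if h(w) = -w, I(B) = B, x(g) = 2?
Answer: 0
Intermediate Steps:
p = 4 (p = 2 + 2 = 4)
L(J) = 0 (L(J) = -0*(4 + J) = -1*0 = 0)
W(L(-1 - 4))² = (0²)² = 0² = 0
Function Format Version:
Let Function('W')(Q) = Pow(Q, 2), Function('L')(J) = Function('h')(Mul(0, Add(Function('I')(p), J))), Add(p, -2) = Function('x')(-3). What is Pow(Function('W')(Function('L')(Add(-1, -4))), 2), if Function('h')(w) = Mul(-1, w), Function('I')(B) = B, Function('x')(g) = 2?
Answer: 0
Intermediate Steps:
p = 4 (p = Add(2, 2) = 4)
Function('L')(J) = 0 (Function('L')(J) = Mul(-1, Mul(0, Add(4, J))) = Mul(-1, 0) = 0)
Pow(Function('W')(Function('L')(Add(-1, -4))), 2) = Pow(Pow(0, 2), 2) = Pow(0, 2) = 0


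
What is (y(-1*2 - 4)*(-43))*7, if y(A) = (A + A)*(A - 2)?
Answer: -28896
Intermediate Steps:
y(A) = 2*A*(-2 + A) (y(A) = (2*A)*(-2 + A) = 2*A*(-2 + A))
(y(-1*2 - 4)*(-43))*7 = ((2*(-1*2 - 4)*(-2 + (-1*2 - 4)))*(-43))*7 = ((2*(-2 - 4)*(-2 + (-2 - 4)))*(-43))*7 = ((2*(-6)*(-2 - 6))*(-43))*7 = ((2*(-6)*(-8))*(-43))*7 = (96*(-43))*7 = -4128*7 = -28896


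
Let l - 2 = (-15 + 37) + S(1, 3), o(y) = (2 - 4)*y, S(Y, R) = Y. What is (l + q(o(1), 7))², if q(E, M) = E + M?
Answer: 900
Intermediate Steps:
o(y) = -2*y
l = 25 (l = 2 + ((-15 + 37) + 1) = 2 + (22 + 1) = 2 + 23 = 25)
(l + q(o(1), 7))² = (25 + (-2*1 + 7))² = (25 + (-2 + 7))² = (25 + 5)² = 30² = 900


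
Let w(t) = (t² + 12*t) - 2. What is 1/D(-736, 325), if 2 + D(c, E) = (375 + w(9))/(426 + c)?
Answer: -155/591 ≈ -0.26227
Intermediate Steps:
w(t) = -2 + t² + 12*t
D(c, E) = -2 + 562/(426 + c) (D(c, E) = -2 + (375 + (-2 + 9² + 12*9))/(426 + c) = -2 + (375 + (-2 + 81 + 108))/(426 + c) = -2 + (375 + 187)/(426 + c) = -2 + 562/(426 + c))
1/D(-736, 325) = 1/(2*(-145 - 1*(-736))/(426 - 736)) = 1/(2*(-145 + 736)/(-310)) = 1/(2*(-1/310)*591) = 1/(-591/155) = -155/591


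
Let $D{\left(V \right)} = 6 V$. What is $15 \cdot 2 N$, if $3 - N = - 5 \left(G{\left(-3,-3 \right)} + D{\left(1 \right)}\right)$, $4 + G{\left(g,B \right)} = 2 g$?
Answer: $-510$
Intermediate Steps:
$G{\left(g,B \right)} = -4 + 2 g$
$N = -17$ ($N = 3 - - 5 \left(\left(-4 + 2 \left(-3\right)\right) + 6 \cdot 1\right) = 3 - - 5 \left(\left(-4 - 6\right) + 6\right) = 3 - - 5 \left(-10 + 6\right) = 3 - \left(-5\right) \left(-4\right) = 3 - 20 = -17$)
$15 \cdot 2 N = 15 \cdot 2 \left(-17\right) = 30 \left(-17\right) = -510$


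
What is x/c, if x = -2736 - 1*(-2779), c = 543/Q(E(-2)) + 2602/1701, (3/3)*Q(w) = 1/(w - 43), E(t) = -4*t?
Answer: -73143/32324903 ≈ -0.0022627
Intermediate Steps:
Q(w) = 1/(-43 + w) (Q(w) = 1/(w - 43) = 1/(-43 + w))
c = -32324903/1701 (c = 543/(1/(-43 - 4*(-2))) + 2602/1701 = 543/(1/(-43 + 8)) + 2602*(1/1701) = 543/(1/(-35)) + 2602/1701 = 543/(-1/35) + 2602/1701 = 543*(-35) + 2602/1701 = -19005 + 2602/1701 = -32324903/1701 ≈ -19003.)
x = 43 (x = -2736 + 2779 = 43)
x/c = 43/(-32324903/1701) = 43*(-1701/32324903) = -73143/32324903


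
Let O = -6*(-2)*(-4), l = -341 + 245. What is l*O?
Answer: 4608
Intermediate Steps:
l = -96
O = -48 (O = 12*(-4) = -48)
l*O = -96*(-48) = 4608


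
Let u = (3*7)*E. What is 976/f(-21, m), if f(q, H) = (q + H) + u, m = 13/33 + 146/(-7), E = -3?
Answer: -225456/24131 ≈ -9.3430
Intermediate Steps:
m = -4727/231 (m = 13*(1/33) + 146*(-1/7) = 13/33 - 146/7 = -4727/231 ≈ -20.463)
u = -63 (u = (3*7)*(-3) = 21*(-3) = -63)
f(q, H) = -63 + H + q (f(q, H) = (q + H) - 63 = (H + q) - 63 = -63 + H + q)
976/f(-21, m) = 976/(-63 - 4727/231 - 21) = 976/(-24131/231) = 976*(-231/24131) = -225456/24131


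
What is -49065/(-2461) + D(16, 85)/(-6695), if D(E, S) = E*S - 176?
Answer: 325576351/16476395 ≈ 19.760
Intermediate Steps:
D(E, S) = -176 + E*S
-49065/(-2461) + D(16, 85)/(-6695) = -49065/(-2461) + (-176 + 16*85)/(-6695) = -49065*(-1/2461) + (-176 + 1360)*(-1/6695) = 49065/2461 + 1184*(-1/6695) = 49065/2461 - 1184/6695 = 325576351/16476395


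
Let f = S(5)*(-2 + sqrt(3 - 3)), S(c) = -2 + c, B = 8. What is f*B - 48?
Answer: -96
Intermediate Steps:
f = -6 (f = (-2 + 5)*(-2 + sqrt(3 - 3)) = 3*(-2 + sqrt(0)) = 3*(-2 + 0) = 3*(-2) = -6)
f*B - 48 = -6*8 - 48 = -48 - 48 = -96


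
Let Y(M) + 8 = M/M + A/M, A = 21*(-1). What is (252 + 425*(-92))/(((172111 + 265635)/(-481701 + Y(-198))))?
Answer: 308770906352/7222809 ≈ 42749.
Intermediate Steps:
A = -21
Y(M) = -7 - 21/M (Y(M) = -8 + (M/M - 21/M) = -8 + (1 - 21/M) = -7 - 21/M)
(252 + 425*(-92))/(((172111 + 265635)/(-481701 + Y(-198)))) = (252 + 425*(-92))/(((172111 + 265635)/(-481701 + (-7 - 21/(-198))))) = (252 - 39100)/((437746/(-481701 + (-7 - 21*(-1/198))))) = -38848/(437746/(-481701 + (-7 + 7/66))) = -38848/(437746/(-481701 - 455/66)) = -38848/(437746/(-31792721/66)) = -38848/(437746*(-66/31792721)) = -38848/(-28891236/31792721) = -38848*(-31792721/28891236) = 308770906352/7222809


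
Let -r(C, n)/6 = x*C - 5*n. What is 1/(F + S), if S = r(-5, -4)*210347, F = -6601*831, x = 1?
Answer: -1/24416661 ≈ -4.0956e-8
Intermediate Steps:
r(C, n) = -6*C + 30*n (r(C, n) = -6*(1*C - 5*n) = -6*(C - 5*n) = -6*C + 30*n)
F = -5485431
S = -18931230 (S = (-6*(-5) + 30*(-4))*210347 = (30 - 120)*210347 = -90*210347 = -18931230)
1/(F + S) = 1/(-5485431 - 18931230) = 1/(-24416661) = -1/24416661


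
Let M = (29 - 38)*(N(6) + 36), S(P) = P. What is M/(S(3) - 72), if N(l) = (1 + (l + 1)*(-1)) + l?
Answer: 108/23 ≈ 4.6956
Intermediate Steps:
N(l) = 0 (N(l) = (1 + (1 + l)*(-1)) + l = (1 + (-1 - l)) + l = -l + l = 0)
M = -324 (M = (29 - 38)*(0 + 36) = -9*36 = -324)
M/(S(3) - 72) = -324/(3 - 72) = -324/(-69) = -324*(-1/69) = 108/23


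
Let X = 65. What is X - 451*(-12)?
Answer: 5477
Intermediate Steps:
X - 451*(-12) = 65 - 451*(-12) = 65 + 5412 = 5477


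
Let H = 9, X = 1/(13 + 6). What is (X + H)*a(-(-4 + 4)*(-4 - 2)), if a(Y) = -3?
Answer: -516/19 ≈ -27.158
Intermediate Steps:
X = 1/19 ≈ 0.052632
(X + H)*a(-(-4 + 4)*(-4 - 2)) = (1/19 + 9)*(-3) = (172/19)*(-3) = -516/19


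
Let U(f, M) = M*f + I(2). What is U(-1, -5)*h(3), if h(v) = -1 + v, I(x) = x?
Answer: 14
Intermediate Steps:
U(f, M) = 2 + M*f (U(f, M) = M*f + 2 = 2 + M*f)
U(-1, -5)*h(3) = (2 - 5*(-1))*(-1 + 3) = (2 + 5)*2 = 7*2 = 14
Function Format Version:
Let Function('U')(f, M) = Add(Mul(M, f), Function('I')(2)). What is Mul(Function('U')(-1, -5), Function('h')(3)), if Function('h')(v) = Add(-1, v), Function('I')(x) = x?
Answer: 14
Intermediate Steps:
Function('U')(f, M) = Add(2, Mul(M, f)) (Function('U')(f, M) = Add(Mul(M, f), 2) = Add(2, Mul(M, f)))
Mul(Function('U')(-1, -5), Function('h')(3)) = Mul(Add(2, Mul(-5, -1)), Add(-1, 3)) = Mul(Add(2, 5), 2) = Mul(7, 2) = 14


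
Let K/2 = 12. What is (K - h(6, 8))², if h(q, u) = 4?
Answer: 400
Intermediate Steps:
K = 24 (K = 2*12 = 24)
(K - h(6, 8))² = (24 - 1*4)² = (24 - 4)² = 20² = 400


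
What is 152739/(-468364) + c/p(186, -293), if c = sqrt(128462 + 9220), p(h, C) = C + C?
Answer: -152739/468364 - 3*sqrt(15298)/586 ≈ -0.95931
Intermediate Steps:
p(h, C) = 2*C
c = 3*sqrt(15298) (c = sqrt(137682) = 3*sqrt(15298) ≈ 371.06)
152739/(-468364) + c/p(186, -293) = 152739/(-468364) + (3*sqrt(15298))/((2*(-293))) = 152739*(-1/468364) + (3*sqrt(15298))/(-586) = -152739/468364 + (3*sqrt(15298))*(-1/586) = -152739/468364 - 3*sqrt(15298)/586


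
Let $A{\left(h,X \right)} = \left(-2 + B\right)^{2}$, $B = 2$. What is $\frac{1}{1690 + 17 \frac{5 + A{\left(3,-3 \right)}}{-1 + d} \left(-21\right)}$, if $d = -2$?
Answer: $\frac{1}{2285} \approx 0.00043764$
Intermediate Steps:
$A{\left(h,X \right)} = 0$ ($A{\left(h,X \right)} = \left(-2 + 2\right)^{2} = 0^{2} = 0$)
$\frac{1}{1690 + 17 \frac{5 + A{\left(3,-3 \right)}}{-1 + d} \left(-21\right)} = \frac{1}{1690 + 17 \frac{5 + 0}{-1 - 2} \left(-21\right)} = \frac{1}{1690 + 17 \frac{5}{-3} \left(-21\right)} = \frac{1}{1690 + 17 \cdot 5 \left(- \frac{1}{3}\right) \left(-21\right)} = \frac{1}{1690 + 17 \left(- \frac{5}{3}\right) \left(-21\right)} = \frac{1}{1690 - -595} = \frac{1}{1690 + 595} = \frac{1}{2285}$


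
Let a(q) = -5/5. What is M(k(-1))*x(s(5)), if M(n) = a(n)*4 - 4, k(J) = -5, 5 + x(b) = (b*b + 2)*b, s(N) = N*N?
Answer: -125360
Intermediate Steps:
s(N) = N²
a(q) = -1 (a(q) = -5*⅕ = -1)
x(b) = -5 + b*(2 + b²) (x(b) = -5 + (b*b + 2)*b = -5 + (b² + 2)*b = -5 + (2 + b²)*b = -5 + b*(2 + b²))
M(n) = -8 (M(n) = -1*4 - 4 = -4 - 4 = -8)
M(k(-1))*x(s(5)) = -8*(-5 + (5²)³ + 2*5²) = -8*(-5 + 25³ + 2*25) = -8*(-5 + 15625 + 50) = -8*15670 = -125360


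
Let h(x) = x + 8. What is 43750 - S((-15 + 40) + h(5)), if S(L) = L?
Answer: 43712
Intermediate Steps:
h(x) = 8 + x
43750 - S((-15 + 40) + h(5)) = 43750 - ((-15 + 40) + (8 + 5)) = 43750 - (25 + 13) = 43750 - 1*38 = 43750 - 38 = 43712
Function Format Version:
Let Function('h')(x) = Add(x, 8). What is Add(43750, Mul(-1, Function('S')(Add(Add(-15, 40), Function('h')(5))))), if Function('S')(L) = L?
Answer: 43712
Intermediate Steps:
Function('h')(x) = Add(8, x)
Add(43750, Mul(-1, Function('S')(Add(Add(-15, 40), Function('h')(5))))) = Add(43750, Mul(-1, Add(Add(-15, 40), Add(8, 5)))) = Add(43750, Mul(-1, Add(25, 13))) = Add(43750, Mul(-1, 38)) = Add(43750, -38) = 43712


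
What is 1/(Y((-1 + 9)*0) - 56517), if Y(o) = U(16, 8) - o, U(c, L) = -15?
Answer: -1/56532 ≈ -1.7689e-5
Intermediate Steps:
Y(o) = -15 - o
1/(Y((-1 + 9)*0) - 56517) = 1/((-15 - (-1 + 9)*0) - 56517) = 1/((-15 - 8*0) - 56517) = 1/((-15 - 1*0) - 56517) = 1/((-15 + 0) - 56517) = 1/(-15 - 56517) = 1/(-56532) = -1/56532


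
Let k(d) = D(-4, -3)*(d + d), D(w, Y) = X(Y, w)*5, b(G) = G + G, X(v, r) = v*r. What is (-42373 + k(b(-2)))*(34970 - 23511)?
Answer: -491052527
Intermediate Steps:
X(v, r) = r*v
b(G) = 2*G
D(w, Y) = 5*Y*w (D(w, Y) = (w*Y)*5 = (Y*w)*5 = 5*Y*w)
k(d) = 120*d (k(d) = (5*(-3)*(-4))*(d + d) = 60*(2*d) = 120*d)
(-42373 + k(b(-2)))*(34970 - 23511) = (-42373 + 120*(2*(-2)))*(34970 - 23511) = (-42373 + 120*(-4))*11459 = (-42373 - 480)*11459 = -42853*11459 = -491052527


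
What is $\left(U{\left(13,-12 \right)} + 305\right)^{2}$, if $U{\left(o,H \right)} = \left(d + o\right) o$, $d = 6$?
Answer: $304704$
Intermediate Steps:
$U{\left(o,H \right)} = o \left(6 + o\right)$ ($U{\left(o,H \right)} = \left(6 + o\right) o = o \left(6 + o\right)$)
$\left(U{\left(13,-12 \right)} + 305\right)^{2} = \left(13 \left(6 + 13\right) + 305\right)^{2} = \left(13 \cdot 19 + 305\right)^{2} = \left(247 + 305\right)^{2} = 552^{2} = 304704$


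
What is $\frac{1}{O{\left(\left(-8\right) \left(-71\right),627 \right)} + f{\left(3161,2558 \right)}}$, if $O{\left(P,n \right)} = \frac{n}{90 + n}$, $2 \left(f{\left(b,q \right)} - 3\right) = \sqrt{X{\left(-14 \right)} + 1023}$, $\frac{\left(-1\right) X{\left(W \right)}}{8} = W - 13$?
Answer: $- \frac{885256}{67343015} + \frac{114242 \sqrt{1239}}{67343015} \approx 0.046567$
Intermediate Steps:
$X{\left(W \right)} = 104 - 8 W$ ($X{\left(W \right)} = - 8 \left(W - 13\right) = - 8 \left(-13 + W\right) = 104 - 8 W$)
$f{\left(b,q \right)} = 3 + \frac{\sqrt{1239}}{2}$ ($f{\left(b,q \right)} = 3 + \frac{\sqrt{\left(104 - -112\right) + 1023}}{2} = 3 + \frac{\sqrt{\left(104 + 112\right) + 1023}}{2} = 3 + \frac{\sqrt{216 + 1023}}{2} = 3 + \frac{\sqrt{1239}}{2}$)
$O{\left(P,n \right)} = \frac{n}{90 + n}$
$\frac{1}{O{\left(\left(-8\right) \left(-71\right),627 \right)} + f{\left(3161,2558 \right)}} = \frac{1}{\frac{627}{90 + 627} + \left(3 + \frac{\sqrt{1239}}{2}\right)} = \frac{1}{\frac{627}{717} + \left(3 + \frac{\sqrt{1239}}{2}\right)} = \frac{1}{627 \cdot \frac{1}{717} + \left(3 + \frac{\sqrt{1239}}{2}\right)} = \frac{1}{\frac{209}{239} + \left(3 + \frac{\sqrt{1239}}{2}\right)} = \frac{1}{\frac{926}{239} + \frac{\sqrt{1239}}{2}}$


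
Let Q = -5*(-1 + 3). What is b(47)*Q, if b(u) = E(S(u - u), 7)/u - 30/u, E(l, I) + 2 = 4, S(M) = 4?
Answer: 280/47 ≈ 5.9574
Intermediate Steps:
E(l, I) = 2 (E(l, I) = -2 + 4 = 2)
b(u) = -28/u (b(u) = 2/u - 30/u = -28/u)
Q = -10 (Q = -5*2 = -10)
b(47)*Q = -28/47*(-10) = 280/47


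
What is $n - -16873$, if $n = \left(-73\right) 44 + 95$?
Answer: $13756$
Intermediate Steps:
$n = -3117$ ($n = -3212 + 95 = -3117$)
$n - -16873 = -3117 - -16873 = -3117 + 16873 = 13756$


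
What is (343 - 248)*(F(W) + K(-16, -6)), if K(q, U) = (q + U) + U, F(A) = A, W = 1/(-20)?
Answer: -10659/4 ≈ -2664.8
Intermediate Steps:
W = -1/20 ≈ -0.050000
K(q, U) = q + 2*U (K(q, U) = (U + q) + U = q + 2*U)
(343 - 248)*(F(W) + K(-16, -6)) = (343 - 248)*(-1/20 + (-16 + 2*(-6))) = 95*(-1/20 + (-16 - 12)) = 95*(-1/20 - 28) = 95*(-561/20) = -10659/4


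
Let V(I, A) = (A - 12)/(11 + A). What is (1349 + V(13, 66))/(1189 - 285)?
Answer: 103927/69608 ≈ 1.4930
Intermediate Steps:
V(I, A) = (-12 + A)/(11 + A)
(1349 + V(13, 66))/(1189 - 285) = (1349 + (-12 + 66)/(11 + 66))/(1189 - 285) = (1349 + 54/77)/904 = (1349 + (1/77)*54)*(1/904) = (1349 + 54/77)*(1/904) = (103927/77)*(1/904) = 103927/69608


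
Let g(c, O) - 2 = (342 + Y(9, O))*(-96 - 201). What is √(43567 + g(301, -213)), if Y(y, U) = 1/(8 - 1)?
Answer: 6*I*√79009/7 ≈ 240.93*I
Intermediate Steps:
Y(y, U) = ⅐ (Y(y, U) = 1/7 = ⅐)
g(c, O) = -711301/7 (g(c, O) = 2 + (342 + ⅐)*(-96 - 201) = 2 + (2395/7)*(-297) = 2 - 711315/7 = -711301/7)
√(43567 + g(301, -213)) = √(43567 - 711301/7) = √(-406332/7) = 6*I*√79009/7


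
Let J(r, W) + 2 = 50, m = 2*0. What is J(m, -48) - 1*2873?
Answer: -2825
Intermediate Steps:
m = 0
J(r, W) = 48 (J(r, W) = -2 + 50 = 48)
J(m, -48) - 1*2873 = 48 - 1*2873 = 48 - 2873 = -2825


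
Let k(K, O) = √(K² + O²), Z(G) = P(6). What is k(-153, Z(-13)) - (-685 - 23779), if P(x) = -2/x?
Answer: 24464 + √210682/3 ≈ 24617.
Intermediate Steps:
Z(G) = -⅓ (Z(G) = -2/6 = -2*⅙ = -⅓)
k(-153, Z(-13)) - (-685 - 23779) = √((-153)² + (-⅓)²) - (-685 - 23779) = √(23409 + ⅑) - 1*(-24464) = √(210682/9) + 24464 = √210682/3 + 24464 = 24464 + √210682/3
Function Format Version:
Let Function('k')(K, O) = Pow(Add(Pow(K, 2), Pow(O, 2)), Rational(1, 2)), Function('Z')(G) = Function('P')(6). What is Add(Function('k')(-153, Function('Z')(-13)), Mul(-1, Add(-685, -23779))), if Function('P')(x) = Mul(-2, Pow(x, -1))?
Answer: Add(24464, Mul(Rational(1, 3), Pow(210682, Rational(1, 2)))) ≈ 24617.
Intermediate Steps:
Function('Z')(G) = Rational(-1, 3) (Function('Z')(G) = Mul(-2, Pow(6, -1)) = Mul(-2, Rational(1, 6)) = Rational(-1, 3))
Add(Function('k')(-153, Function('Z')(-13)), Mul(-1, Add(-685, -23779))) = Add(Pow(Add(Pow(-153, 2), Pow(Rational(-1, 3), 2)), Rational(1, 2)), Mul(-1, Add(-685, -23779))) = Add(Pow(Add(23409, Rational(1, 9)), Rational(1, 2)), Mul(-1, -24464)) = Add(Pow(Rational(210682, 9), Rational(1, 2)), 24464) = Add(Mul(Rational(1, 3), Pow(210682, Rational(1, 2))), 24464) = Add(24464, Mul(Rational(1, 3), Pow(210682, Rational(1, 2))))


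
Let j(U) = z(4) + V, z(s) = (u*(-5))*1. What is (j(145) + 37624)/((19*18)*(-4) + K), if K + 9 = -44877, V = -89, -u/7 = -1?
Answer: -6250/7709 ≈ -0.81074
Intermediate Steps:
u = 7 (u = -7*(-1) = 7)
z(s) = -35 (z(s) = (7*(-5))*1 = -35*1 = -35)
j(U) = -124 (j(U) = -35 - 89 = -124)
K = -44886 (K = -9 - 44877 = -44886)
(j(145) + 37624)/((19*18)*(-4) + K) = (-124 + 37624)/((19*18)*(-4) - 44886) = 37500/(342*(-4) - 44886) = 37500/(-1368 - 44886) = 37500/(-46254) = 37500*(-1/46254) = -6250/7709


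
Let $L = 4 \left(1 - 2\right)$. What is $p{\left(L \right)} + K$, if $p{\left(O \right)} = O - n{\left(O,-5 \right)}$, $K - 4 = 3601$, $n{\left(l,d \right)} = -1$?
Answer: $3602$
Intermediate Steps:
$L = -4$ ($L = 4 \left(-1\right) = -4$)
$K = 3605$ ($K = 4 + 3601 = 3605$)
$p{\left(O \right)} = 1 + O$ ($p{\left(O \right)} = O - -1 = O + 1 = 1 + O$)
$p{\left(L \right)} + K = \left(1 - 4\right) + 3605 = -3 + 3605 = 3602$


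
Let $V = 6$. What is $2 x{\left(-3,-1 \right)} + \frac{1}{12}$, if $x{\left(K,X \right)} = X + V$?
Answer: $\frac{121}{12} \approx 10.083$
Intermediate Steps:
$x{\left(K,X \right)} = 6 + X$ ($x{\left(K,X \right)} = X + 6 = 6 + X$)
$2 x{\left(-3,-1 \right)} + \frac{1}{12} = 2 \left(6 - 1\right) + \frac{1}{12} = 2 \cdot 5 + \frac{1}{12} = 10 + \frac{1}{12} = \frac{121}{12}$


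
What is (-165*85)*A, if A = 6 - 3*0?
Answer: -84150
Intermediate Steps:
A = 6 (A = 6 + 0 = 6)
(-165*85)*A = -165*85*6 = -14025*6 = -84150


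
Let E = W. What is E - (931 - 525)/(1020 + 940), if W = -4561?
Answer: -638569/140 ≈ -4561.2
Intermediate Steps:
E = -4561
E - (931 - 525)/(1020 + 940) = -4561 - (931 - 525)/(1020 + 940) = -4561 - 406/1960 = -4561 - 1*29/140 = -4561 - 29/140 = -638569/140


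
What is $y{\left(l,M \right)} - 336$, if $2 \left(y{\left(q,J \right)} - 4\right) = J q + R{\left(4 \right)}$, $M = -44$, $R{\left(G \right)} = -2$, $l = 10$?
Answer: $-553$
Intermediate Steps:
$y{\left(q,J \right)} = 3 + \frac{J q}{2}$ ($y{\left(q,J \right)} = 4 + \frac{J q - 2}{2} = 4 + \frac{-2 + J q}{2} = 4 + \left(-1 + \frac{J q}{2}\right) = 3 + \frac{J q}{2}$)
$y{\left(l,M \right)} - 336 = \left(3 + \frac{1}{2} \left(-44\right) 10\right) - 336 = \left(3 - 220\right) - 336 = -217 - 336 = -553$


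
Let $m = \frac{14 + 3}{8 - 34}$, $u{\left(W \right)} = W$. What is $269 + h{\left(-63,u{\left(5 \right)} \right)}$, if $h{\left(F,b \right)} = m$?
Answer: $\frac{6977}{26} \approx 268.35$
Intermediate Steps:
$m = - \frac{17}{26}$ ($m = \frac{17}{-26} = 17 \left(- \frac{1}{26}\right) = - \frac{17}{26} \approx -0.65385$)
$h{\left(F,b \right)} = - \frac{17}{26}$
$269 + h{\left(-63,u{\left(5 \right)} \right)} = 269 - \frac{17}{26} = \frac{6977}{26}$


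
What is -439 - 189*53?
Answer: -10456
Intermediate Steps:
-439 - 189*53 = -439 - 10017 = -10456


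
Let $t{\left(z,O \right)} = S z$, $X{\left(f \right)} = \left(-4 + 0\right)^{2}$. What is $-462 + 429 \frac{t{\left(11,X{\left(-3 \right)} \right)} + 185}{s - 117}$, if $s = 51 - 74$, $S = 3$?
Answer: $- \frac{79101}{70} \approx -1130.0$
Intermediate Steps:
$X{\left(f \right)} = 16$ ($X{\left(f \right)} = \left(-4\right)^{2} = 16$)
$s = -23$ ($s = 51 - 74 = -23$)
$t{\left(z,O \right)} = 3 z$
$-462 + 429 \frac{t{\left(11,X{\left(-3 \right)} \right)} + 185}{s - 117} = -462 + 429 \frac{3 \cdot 11 + 185}{-23 - 117} = -462 + 429 \frac{33 + 185}{-140} = -462 + 429 \cdot 218 \left(- \frac{1}{140}\right) = -462 + 429 \left(- \frac{109}{70}\right) = -462 - \frac{46761}{70} = - \frac{79101}{70}$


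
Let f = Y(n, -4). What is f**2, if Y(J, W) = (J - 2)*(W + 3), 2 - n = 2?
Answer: 4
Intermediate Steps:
n = 0 (n = 2 - 1*2 = 2 - 2 = 0)
Y(J, W) = (-2 + J)*(3 + W)
f = 2 (f = -6 - 2*(-4) + 3*0 + 0*(-4) = -6 + 8 + 0 + 0 = 2)
f**2 = 2**2 = 4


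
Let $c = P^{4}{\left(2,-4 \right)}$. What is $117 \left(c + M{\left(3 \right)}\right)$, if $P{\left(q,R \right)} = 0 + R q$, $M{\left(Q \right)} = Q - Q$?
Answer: $479232$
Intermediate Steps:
$M{\left(Q \right)} = 0$
$P{\left(q,R \right)} = R q$
$c = 4096$ ($c = \left(\left(-4\right) 2\right)^{4} = \left(-8\right)^{4} = 4096$)
$117 \left(c + M{\left(3 \right)}\right) = 117 \left(4096 + 0\right) = 117 \cdot 4096 = 479232$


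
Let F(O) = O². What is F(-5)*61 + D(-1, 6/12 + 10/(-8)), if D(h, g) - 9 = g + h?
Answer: 6129/4 ≈ 1532.3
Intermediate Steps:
D(h, g) = 9 + g + h (D(h, g) = 9 + (g + h) = 9 + g + h)
F(-5)*61 + D(-1, 6/12 + 10/(-8)) = (-5)²*61 + (9 + (6/12 + 10/(-8)) - 1) = 25*61 + (9 + (6*(1/12) + 10*(-⅛)) - 1) = 1525 + (9 + (½ - 5/4) - 1) = 1525 + (9 - ¾ - 1) = 1525 + 29/4 = 6129/4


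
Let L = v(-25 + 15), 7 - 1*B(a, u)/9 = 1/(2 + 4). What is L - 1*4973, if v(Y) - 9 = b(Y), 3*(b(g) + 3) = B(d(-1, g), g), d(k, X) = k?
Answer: -9893/2 ≈ -4946.5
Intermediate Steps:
B(a, u) = 123/2 (B(a, u) = 63 - 9/(2 + 4) = 63 - 9/6 = 63 - 9*1/6 = 63 - 3/2 = 123/2)
b(g) = 35/2 (b(g) = -3 + (1/3)*(123/2) = -3 + 41/2 = 35/2)
v(Y) = 53/2 (v(Y) = 9 + 35/2 = 53/2)
L = 53/2 ≈ 26.500
L - 1*4973 = 53/2 - 1*4973 = 53/2 - 4973 = -9893/2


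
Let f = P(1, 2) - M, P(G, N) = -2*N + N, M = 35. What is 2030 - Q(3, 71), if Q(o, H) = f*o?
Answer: 2141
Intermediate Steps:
P(G, N) = -N
f = -37 (f = -1*2 - 1*35 = -2 - 35 = -37)
Q(o, H) = -37*o
2030 - Q(3, 71) = 2030 - (-37)*3 = 2030 - 1*(-111) = 2030 + 111 = 2141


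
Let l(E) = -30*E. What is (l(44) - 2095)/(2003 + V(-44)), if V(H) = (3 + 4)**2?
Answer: -3415/2052 ≈ -1.6642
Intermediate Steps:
V(H) = 49 (V(H) = 7**2 = 49)
(l(44) - 2095)/(2003 + V(-44)) = (-30*44 - 2095)/(2003 + 49) = (-1320 - 2095)/2052 = -3415*1/2052 = -3415/2052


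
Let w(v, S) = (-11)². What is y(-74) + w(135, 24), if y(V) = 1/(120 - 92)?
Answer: 3389/28 ≈ 121.04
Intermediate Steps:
w(v, S) = 121
y(V) = 1/28
y(-74) + w(135, 24) = 1/28 + 121 = 3389/28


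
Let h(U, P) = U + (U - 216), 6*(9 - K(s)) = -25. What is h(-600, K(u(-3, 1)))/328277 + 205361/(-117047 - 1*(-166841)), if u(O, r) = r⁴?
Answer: 67344784693/16346224938 ≈ 4.1199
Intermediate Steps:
K(s) = 79/6 (K(s) = 9 - ⅙*(-25) = 9 + 25/6 = 79/6)
h(U, P) = -216 + 2*U (h(U, P) = U + (-216 + U) = -216 + 2*U)
h(-600, K(u(-3, 1)))/328277 + 205361/(-117047 - 1*(-166841)) = (-216 + 2*(-600))/328277 + 205361/(-117047 - 1*(-166841)) = (-216 - 1200)*(1/328277) + 205361/(-117047 + 166841) = -1416*1/328277 + 205361/49794 = -1416/328277 + 205361*(1/49794) = -1416/328277 + 205361/49794 = 67344784693/16346224938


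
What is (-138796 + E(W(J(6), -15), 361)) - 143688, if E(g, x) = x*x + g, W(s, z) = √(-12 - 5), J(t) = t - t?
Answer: -152163 + I*√17 ≈ -1.5216e+5 + 4.1231*I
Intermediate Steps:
J(t) = 0
W(s, z) = I*√17 (W(s, z) = √(-17) = I*√17)
E(g, x) = g + x² (E(g, x) = x² + g = g + x²)
(-138796 + E(W(J(6), -15), 361)) - 143688 = (-138796 + (I*√17 + 361²)) - 143688 = (-138796 + (I*√17 + 130321)) - 143688 = (-138796 + (130321 + I*√17)) - 143688 = (-8475 + I*√17) - 143688 = -152163 + I*√17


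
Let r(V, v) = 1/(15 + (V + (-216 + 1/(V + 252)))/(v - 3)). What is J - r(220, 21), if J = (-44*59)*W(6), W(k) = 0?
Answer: -8496/129329 ≈ -0.065693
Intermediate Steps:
J = 0 (J = -44*59*0 = -2596*0 = 0)
r(V, v) = 1/(15 + (-216 + V + 1/(252 + V))/(-3 + v)) (r(V, v) = 1/(15 + (V + (-216 + 1/(252 + V)))/(-3 + v)) = 1/(15 + (-216 + V + 1/(252 + V))/(-3 + v)))
J - r(220, 21) = 0 - (-756 - 3*220 + 252*21 + 220*21)/(-65771 + 220² - 9*220 + 3780*21 + 15*220*21) = 0 - (-756 - 660 + 5292 + 4620)/(-65771 + 48400 - 1980 + 79380 + 69300) = 0 - 8496/129329 = -8496/129329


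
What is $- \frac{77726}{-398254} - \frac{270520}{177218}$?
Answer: $- \frac{23490306453}{17644444343} \approx -1.3313$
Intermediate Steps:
$- \frac{77726}{-398254} - \frac{270520}{177218} = \left(-77726\right) \left(- \frac{1}{398254}\right) - \frac{135260}{88609} = \frac{38863}{199127} - \frac{135260}{88609} = - \frac{23490306453}{17644444343}$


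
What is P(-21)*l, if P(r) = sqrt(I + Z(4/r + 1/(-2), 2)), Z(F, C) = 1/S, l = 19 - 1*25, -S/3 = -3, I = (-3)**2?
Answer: -2*sqrt(82) ≈ -18.111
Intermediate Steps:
I = 9
S = 9 (S = -3*(-3) = 9)
l = -6 (l = 19 - 25 = -6)
Z(F, C) = 1/9
P(r) = sqrt(82)/3 (P(r) = sqrt(9 + 1/9) = sqrt(82/9) = sqrt(82)/3)
P(-21)*l = (sqrt(82)/3)*(-6) = -2*sqrt(82)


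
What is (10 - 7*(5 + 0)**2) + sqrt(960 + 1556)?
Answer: -165 + 2*sqrt(629) ≈ -114.84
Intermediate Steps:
(10 - 7*(5 + 0)**2) + sqrt(960 + 1556) = (10 - 7*5**2) + sqrt(2516) = (10 - 7*25) + 2*sqrt(629) = (10 - 175) + 2*sqrt(629) = -165 + 2*sqrt(629)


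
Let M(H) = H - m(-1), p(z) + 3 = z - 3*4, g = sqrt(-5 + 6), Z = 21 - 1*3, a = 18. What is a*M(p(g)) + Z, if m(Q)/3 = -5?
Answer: 36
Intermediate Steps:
m(Q) = -15 (m(Q) = 3*(-5) = -15)
Z = 18 (Z = 21 - 3 = 18)
g = 1 (g = sqrt(1) = 1)
p(z) = -15 + z (p(z) = -3 + (z - 3*4) = -3 + (z - 12) = -3 + (-12 + z) = -15 + z)
M(H) = 15 + H (M(H) = H - 1*(-15) = H + 15 = 15 + H)
a*M(p(g)) + Z = 18*(15 + (-15 + 1)) + 18 = 18*(15 - 14) + 18 = 18*1 + 18 = 18 + 18 = 36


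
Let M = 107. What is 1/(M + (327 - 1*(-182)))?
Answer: 1/616 ≈ 0.0016234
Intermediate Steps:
1/(M + (327 - 1*(-182))) = 1/(107 + (327 - 1*(-182))) = 1/(107 + (327 + 182)) = 1/(107 + 509) = 1/616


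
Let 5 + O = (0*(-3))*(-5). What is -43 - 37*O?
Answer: 142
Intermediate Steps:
O = -5 (O = -5 + (0*(-3))*(-5) = -5 + 0*(-5) = -5 + 0 = -5)
-43 - 37*O = -43 - 37*(-5) = -43 + 185 = 142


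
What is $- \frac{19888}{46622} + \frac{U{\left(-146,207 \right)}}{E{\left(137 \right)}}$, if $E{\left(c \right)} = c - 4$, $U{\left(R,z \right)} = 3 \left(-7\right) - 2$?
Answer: $- \frac{1858705}{3100363} \approx -0.59951$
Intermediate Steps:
$U{\left(R,z \right)} = -23$ ($U{\left(R,z \right)} = -21 - 2 = -23$)
$E{\left(c \right)} = -4 + c$ ($E{\left(c \right)} = c - 4 = -4 + c$)
$- \frac{19888}{46622} + \frac{U{\left(-146,207 \right)}}{E{\left(137 \right)}} = - \frac{19888}{46622} - \frac{23}{-4 + 137} = \left(-19888\right) \frac{1}{46622} - \frac{23}{133} = - \frac{9944}{23311} - \frac{23}{133} = - \frac{1858705}{3100363}$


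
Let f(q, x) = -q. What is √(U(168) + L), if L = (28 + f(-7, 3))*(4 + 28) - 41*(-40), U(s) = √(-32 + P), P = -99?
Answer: √(2760 + I*√131) ≈ 52.536 + 0.1089*I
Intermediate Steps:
U(s) = I*√131 (U(s) = √(-32 - 99) = √(-131) = I*√131)
L = 2760 (L = (28 - 1*(-7))*(4 + 28) - 41*(-40) = (28 + 7)*32 + 1640 = 35*32 + 1640 = 1120 + 1640 = 2760)
√(U(168) + L) = √(I*√131 + 2760) = √(2760 + I*√131)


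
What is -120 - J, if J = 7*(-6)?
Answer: -78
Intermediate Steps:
J = -42
-120 - J = -120 - 1*(-42) = -120 + 42 = -78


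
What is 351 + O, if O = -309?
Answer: 42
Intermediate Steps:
351 + O = 351 - 309 = 42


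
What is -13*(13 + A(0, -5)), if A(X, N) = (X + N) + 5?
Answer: -169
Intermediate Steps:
A(X, N) = 5 + N + X (A(X, N) = (N + X) + 5 = 5 + N + X)
-13*(13 + A(0, -5)) = -13*(13 + (5 - 5 + 0)) = -13*(13 + 0) = -13*13 = -169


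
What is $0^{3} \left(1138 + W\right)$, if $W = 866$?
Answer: $0$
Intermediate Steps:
$0^{3} \left(1138 + W\right) = 0^{3} \left(1138 + 866\right) = 0 \cdot 2004 = 0$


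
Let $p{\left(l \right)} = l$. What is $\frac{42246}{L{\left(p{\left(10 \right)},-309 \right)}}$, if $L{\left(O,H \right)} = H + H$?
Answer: $- \frac{7041}{103} \approx -68.359$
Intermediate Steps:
$L{\left(O,H \right)} = 2 H$
$\frac{42246}{L{\left(p{\left(10 \right)},-309 \right)}} = \frac{42246}{2 \left(-309\right)} = \frac{42246}{-618} = 42246 \left(- \frac{1}{618}\right) = - \frac{7041}{103}$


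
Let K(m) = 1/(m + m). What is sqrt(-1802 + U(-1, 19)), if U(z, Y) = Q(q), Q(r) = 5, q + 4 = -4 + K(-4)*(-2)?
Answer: I*sqrt(1797) ≈ 42.391*I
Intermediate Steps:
K(m) = 1/(2*m)
q = -31/4 (q = -4 + (-4 + ((1/2)/(-4))*(-2)) = -4 + (-4 + ((1/2)*(-1/4))*(-2)) = -4 + (-4 - 1/8*(-2)) = -4 + (-4 + 1/4) = -4 - 15/4 = -31/4 ≈ -7.7500)
U(z, Y) = 5
sqrt(-1802 + U(-1, 19)) = sqrt(-1802 + 5) = sqrt(-1797) = I*sqrt(1797)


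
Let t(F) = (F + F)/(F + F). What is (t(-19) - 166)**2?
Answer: 27225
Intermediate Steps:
t(F) = 1 (t(F) = (2*F)/((2*F)) = (2*F)*(1/(2*F)) = 1)
(t(-19) - 166)**2 = (1 - 166)**2 = (-165)**2 = 27225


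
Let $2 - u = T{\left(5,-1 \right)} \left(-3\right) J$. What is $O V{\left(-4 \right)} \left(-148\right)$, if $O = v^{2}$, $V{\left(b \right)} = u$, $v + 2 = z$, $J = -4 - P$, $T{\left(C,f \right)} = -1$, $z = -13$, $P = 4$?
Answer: $-865800$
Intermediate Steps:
$J = -8$ ($J = -4 - 4 = -8$)
$v = -15$ ($v = -2 - 13 = -15$)
$u = 26$ ($u = 2 - \left(-1\right) \left(-3\right) \left(-8\right) = 2 - 3 \left(-8\right) = 2 - -24 = 2 + 24 = 26$)
$V{\left(b \right)} = 26$
$O = 225$ ($O = \left(-15\right)^{2} = 225$)
$O V{\left(-4 \right)} \left(-148\right) = 225 \cdot 26 \left(-148\right) = 5850 \left(-148\right) = -865800$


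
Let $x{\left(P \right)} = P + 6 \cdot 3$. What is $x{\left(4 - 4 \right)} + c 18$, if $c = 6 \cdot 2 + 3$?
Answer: $288$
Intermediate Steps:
$x{\left(P \right)} = 18 + P$ ($x{\left(P \right)} = P + 18 = 18 + P$)
$c = 15$ ($c = 12 + 3 = 15$)
$x{\left(4 - 4 \right)} + c 18 = \left(18 + \left(4 - 4\right)\right) + 15 \cdot 18 = \left(18 + \left(4 - 4\right)\right) + 270 = \left(18 + 0\right) + 270 = 18 + 270 = 288$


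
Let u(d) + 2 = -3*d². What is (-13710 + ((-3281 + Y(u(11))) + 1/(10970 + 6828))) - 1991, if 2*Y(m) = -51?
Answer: -169147742/8899 ≈ -19008.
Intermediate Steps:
u(d) = -2 - 3*d²
Y(m) = -51/2 (Y(m) = (½)*(-51) = -51/2)
(-13710 + ((-3281 + Y(u(11))) + 1/(10970 + 6828))) - 1991 = (-13710 + ((-3281 - 51/2) + 1/(10970 + 6828))) - 1991 = (-13710 + (-6613/2 + 1/17798)) - 1991 = (-13710 - 29424543/8899) - 1991 = -151429833/8899 - 1991 = -169147742/8899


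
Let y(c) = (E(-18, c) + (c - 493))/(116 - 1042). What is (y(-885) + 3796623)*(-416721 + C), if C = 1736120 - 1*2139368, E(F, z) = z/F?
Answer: -5765487760204603/1852 ≈ -3.1131e+12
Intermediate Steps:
C = -403248 (C = 1736120 - 2139368 = -403248)
y(c) = 493/926 - 17*c/16668 (y(c) = (c/(-18) + (c - 493))/(116 - 1042) = (c*(-1/18) + (-493 + c))/(-926) = (-c/18 + (-493 + c))*(-1/926) = (-493 + 17*c/18)*(-1/926) = 493/926 - 17*c/16668)
(y(-885) + 3796623)*(-416721 + C) = ((493/926 - 17/16668*(-885)) + 3796623)*(-416721 - 403248) = ((493/926 + 5015/5556) + 3796623)*(-819969) = (7973/5556 + 3796623)*(-819969) = (21094045361/5556)*(-819969) = -5765487760204603/1852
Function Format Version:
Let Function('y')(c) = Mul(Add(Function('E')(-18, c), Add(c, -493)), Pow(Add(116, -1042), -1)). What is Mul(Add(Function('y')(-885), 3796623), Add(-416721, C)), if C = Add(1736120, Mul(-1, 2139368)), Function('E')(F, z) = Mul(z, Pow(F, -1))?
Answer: Rational(-5765487760204603, 1852) ≈ -3.1131e+12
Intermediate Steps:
C = -403248 (C = Add(1736120, -2139368) = -403248)
Function('y')(c) = Add(Rational(493, 926), Mul(Rational(-17, 16668), c)) (Function('y')(c) = Mul(Add(Mul(c, Pow(-18, -1)), Add(c, -493)), Pow(Add(116, -1042), -1)) = Mul(Add(Mul(c, Rational(-1, 18)), Add(-493, c)), Pow(-926, -1)) = Mul(Add(Mul(Rational(-1, 18), c), Add(-493, c)), Rational(-1, 926)) = Mul(Add(-493, Mul(Rational(17, 18), c)), Rational(-1, 926)) = Add(Rational(493, 926), Mul(Rational(-17, 16668), c)))
Mul(Add(Function('y')(-885), 3796623), Add(-416721, C)) = Mul(Add(Add(Rational(493, 926), Mul(Rational(-17, 16668), -885)), 3796623), Add(-416721, -403248)) = Mul(Add(Add(Rational(493, 926), Rational(5015, 5556)), 3796623), -819969) = Mul(Add(Rational(7973, 5556), 3796623), -819969) = Mul(Rational(21094045361, 5556), -819969) = Rational(-5765487760204603, 1852)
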